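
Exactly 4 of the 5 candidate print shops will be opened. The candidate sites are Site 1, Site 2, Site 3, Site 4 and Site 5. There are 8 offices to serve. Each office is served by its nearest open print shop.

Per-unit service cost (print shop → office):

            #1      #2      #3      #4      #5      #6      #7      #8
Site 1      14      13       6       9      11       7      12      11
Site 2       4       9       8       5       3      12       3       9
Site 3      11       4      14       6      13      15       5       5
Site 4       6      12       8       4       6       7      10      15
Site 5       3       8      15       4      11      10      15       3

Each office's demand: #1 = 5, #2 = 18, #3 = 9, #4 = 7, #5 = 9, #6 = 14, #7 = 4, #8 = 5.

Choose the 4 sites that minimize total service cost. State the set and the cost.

Choose Site 1, Site 2, Site 3 and Site 5; total service cost 321.

With exactly 4 open, each office uses its cheapest among the chosen.
{Site 1, Site 2, Site 3, Site 5}: #1→Site 5 3·5=15, #2→Site 3 4·18=72, #3→Site 1 6·9=54, #4→Site 5 4·7=28, #5→Site 2 3·9=27, #6→Site 1 7·14=98, #7→Site 2 3·4=12, #8→Site 5 3·5=15. Service cost 321.
{Site 1, Site 2, Site 3, Site 4}: service cost 336
{Site 2, Site 3, Site 4, Site 5}: service cost 339
Among all 5 size-4 choices, {Site 1, Site 2, Site 3, Site 5} is lowest.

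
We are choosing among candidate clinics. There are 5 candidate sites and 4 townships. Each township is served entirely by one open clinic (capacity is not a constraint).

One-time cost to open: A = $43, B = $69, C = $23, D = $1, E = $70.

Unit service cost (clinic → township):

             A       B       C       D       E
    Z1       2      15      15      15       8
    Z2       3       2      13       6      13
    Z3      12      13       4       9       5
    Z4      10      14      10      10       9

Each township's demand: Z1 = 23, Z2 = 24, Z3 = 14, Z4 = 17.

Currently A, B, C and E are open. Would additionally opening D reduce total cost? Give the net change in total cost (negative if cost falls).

Current service cost with {A, B, C, E}: 303.
Adding D: each township re-picks its cheapest; new service cost 303, saving 0.
Extra fixed cost: 1. Net change = 1 − 0 = 1.
(Totals: 508 → 509.)

No — net change +1 (cost rises by 1).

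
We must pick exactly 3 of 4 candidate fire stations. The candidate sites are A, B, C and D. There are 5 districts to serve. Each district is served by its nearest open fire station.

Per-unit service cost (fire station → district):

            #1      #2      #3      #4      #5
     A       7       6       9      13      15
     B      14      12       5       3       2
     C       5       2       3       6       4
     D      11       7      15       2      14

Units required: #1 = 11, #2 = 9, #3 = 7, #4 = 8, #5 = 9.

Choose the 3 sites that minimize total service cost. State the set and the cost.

Choose B, C and D; total service cost 128.

With exactly 3 open, each district uses its cheapest among the chosen.
{B, C, D}: #1→C 5·11=55, #2→C 2·9=18, #3→C 3·7=21, #4→D 2·8=16, #5→B 2·9=18. Service cost 128.
{A, B, C}: service cost 136
{A, C, D}: service cost 146
Among all 4 size-3 choices, {B, C, D} is lowest.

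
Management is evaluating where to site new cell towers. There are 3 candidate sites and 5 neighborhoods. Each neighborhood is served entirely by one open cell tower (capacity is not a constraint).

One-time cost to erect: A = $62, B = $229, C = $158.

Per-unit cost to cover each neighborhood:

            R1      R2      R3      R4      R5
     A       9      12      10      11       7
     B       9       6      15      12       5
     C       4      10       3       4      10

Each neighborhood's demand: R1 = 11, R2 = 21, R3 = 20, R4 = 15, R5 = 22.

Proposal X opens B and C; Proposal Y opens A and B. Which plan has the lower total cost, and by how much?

Proposal X is cheaper by 204.

Proposal X: {B, C}: R1→C 4·11=44, R2→B 6·21=126, R3→C 3·20=60, R4→C 4·15=60, R5→B 5·22=110. Service 400; fixed 387; total 787.
Proposal Y: {A, B}: R1→A 9·11=99, R2→B 6·21=126, R3→A 10·20=200, R4→A 11·15=165, R5→B 5·22=110. Service 700; fixed 291; total 991.
Difference: |787 − 991| = 204.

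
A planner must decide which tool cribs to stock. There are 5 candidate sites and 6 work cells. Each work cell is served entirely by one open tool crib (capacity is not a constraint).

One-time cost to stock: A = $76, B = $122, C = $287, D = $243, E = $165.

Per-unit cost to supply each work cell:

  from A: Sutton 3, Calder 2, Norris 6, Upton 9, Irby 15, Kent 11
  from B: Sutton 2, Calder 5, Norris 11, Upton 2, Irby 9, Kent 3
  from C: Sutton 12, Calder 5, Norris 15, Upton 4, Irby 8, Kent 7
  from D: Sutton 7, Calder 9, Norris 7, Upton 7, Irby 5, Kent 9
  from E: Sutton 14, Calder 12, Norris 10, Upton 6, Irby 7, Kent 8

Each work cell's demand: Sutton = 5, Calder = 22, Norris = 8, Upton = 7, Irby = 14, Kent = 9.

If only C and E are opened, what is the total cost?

Each work cell is assigned to its cheapest site among the open ones.
{C, E}: Sutton→C 12·5=60, Calder→C 5·22=110, Norris→E 10·8=80, Upton→C 4·7=28, Irby→E 7·14=98, Kent→C 7·9=63. Service 439; fixed 452; total 891.

Total cost: 891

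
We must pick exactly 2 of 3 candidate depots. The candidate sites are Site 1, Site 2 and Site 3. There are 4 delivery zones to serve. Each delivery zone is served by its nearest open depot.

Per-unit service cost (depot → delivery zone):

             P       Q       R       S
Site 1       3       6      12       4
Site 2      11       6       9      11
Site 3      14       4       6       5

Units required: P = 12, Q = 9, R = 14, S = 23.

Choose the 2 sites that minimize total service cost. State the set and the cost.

With exactly 2 open, each delivery zone uses its cheapest among the chosen.
{Site 1, Site 3}: P→Site 1 3·12=36, Q→Site 3 4·9=36, R→Site 3 6·14=84, S→Site 1 4·23=92. Service cost 248.
{Site 1, Site 2}: service cost 308
{Site 2, Site 3}: service cost 367
Among all 3 size-2 choices, {Site 1, Site 3} is lowest.

Choose Site 1 and Site 3; total service cost 248.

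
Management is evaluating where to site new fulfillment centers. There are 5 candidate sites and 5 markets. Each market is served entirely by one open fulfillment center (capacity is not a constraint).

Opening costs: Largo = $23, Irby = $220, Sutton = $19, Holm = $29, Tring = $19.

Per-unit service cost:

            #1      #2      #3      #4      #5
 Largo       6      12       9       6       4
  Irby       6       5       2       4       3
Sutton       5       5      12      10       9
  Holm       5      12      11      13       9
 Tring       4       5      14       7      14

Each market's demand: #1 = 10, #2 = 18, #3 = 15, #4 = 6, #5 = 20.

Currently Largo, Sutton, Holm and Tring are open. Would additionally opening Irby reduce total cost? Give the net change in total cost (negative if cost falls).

Current service cost with {Largo, Sutton, Holm, Tring}: 381.
Adding Irby: each market re-picks its cheapest; new service cost 244, saving 137.
Extra fixed cost: 220. Net change = 220 − 137 = 83.
(Totals: 471 → 554.)

No — net change +83 (cost rises by 83).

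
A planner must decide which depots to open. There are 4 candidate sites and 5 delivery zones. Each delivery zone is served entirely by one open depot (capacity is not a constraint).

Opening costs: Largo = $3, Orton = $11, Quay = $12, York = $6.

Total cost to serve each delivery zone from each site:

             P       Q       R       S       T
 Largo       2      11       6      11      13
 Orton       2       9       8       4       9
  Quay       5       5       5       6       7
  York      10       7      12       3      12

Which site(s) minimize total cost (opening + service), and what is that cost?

Open Largo and York; minimum total cost 39.

For any fixed open set, each delivery zone goes to its cheapest open site; total = fixed + service.
{Largo, York}: P→Largo 2, Q→York 7, R→Largo 6, S→York 3, T→York 12. Service 30; fixed 9; total 39.
{Largo, Quay}: service 25 + fixed 15 = 40
{Quay}: service 28 + fixed 12 = 40
{Largo, Orton, Quay, York}: service 22 + fixed 32 = 54
(All 15 nonempty subsets were checked; Largo and York is lowest.)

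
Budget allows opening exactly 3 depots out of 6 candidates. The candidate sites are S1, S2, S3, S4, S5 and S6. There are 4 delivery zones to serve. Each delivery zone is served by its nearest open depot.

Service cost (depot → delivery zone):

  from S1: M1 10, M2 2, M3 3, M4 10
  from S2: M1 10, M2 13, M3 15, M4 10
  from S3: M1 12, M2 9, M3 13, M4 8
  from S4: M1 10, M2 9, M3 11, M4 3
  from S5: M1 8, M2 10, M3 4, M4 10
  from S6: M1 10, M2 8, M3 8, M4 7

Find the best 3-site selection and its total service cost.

With exactly 3 open, each delivery zone uses its cheapest among the chosen.
{S1, S4, S5}: M1→S5 8, M2→S1 2, M3→S1 3, M4→S4 3. Service cost 16.
{S1, S2, S4}: service cost 18
{S1, S3, S4}: service cost 18
Among all 20 size-3 choices, {S1, S4, S5} is lowest.

Choose S1, S4 and S5; total service cost 16.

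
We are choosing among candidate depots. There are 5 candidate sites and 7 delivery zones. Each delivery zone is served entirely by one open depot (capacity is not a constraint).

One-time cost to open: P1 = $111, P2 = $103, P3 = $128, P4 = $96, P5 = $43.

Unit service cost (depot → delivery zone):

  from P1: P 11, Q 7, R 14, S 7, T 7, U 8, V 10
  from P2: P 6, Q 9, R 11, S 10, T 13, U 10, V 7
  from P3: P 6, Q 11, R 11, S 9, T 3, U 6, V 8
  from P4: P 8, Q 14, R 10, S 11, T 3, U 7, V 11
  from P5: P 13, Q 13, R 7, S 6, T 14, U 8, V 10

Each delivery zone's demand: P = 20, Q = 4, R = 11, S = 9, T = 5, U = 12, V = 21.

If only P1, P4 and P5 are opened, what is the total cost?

Total cost: 878

Each delivery zone is assigned to its cheapest site among the open ones.
{P1, P4, P5}: P→P4 8·20=160, Q→P1 7·4=28, R→P5 7·11=77, S→P5 6·9=54, T→P4 3·5=15, U→P4 7·12=84, V→P1 10·21=210. Service 628; fixed 250; total 878.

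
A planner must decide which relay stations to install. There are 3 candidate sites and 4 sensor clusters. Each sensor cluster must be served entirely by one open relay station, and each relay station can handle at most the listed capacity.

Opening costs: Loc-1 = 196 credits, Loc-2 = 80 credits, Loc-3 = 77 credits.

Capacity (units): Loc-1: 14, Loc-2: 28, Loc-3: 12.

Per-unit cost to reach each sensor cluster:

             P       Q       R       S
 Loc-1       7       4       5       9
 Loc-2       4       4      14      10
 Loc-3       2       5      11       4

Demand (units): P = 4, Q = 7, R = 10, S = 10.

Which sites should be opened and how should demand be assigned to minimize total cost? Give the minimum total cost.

Minimum total cost: 381

Open {Loc-2, Loc-3}: P→Loc-2 4·4=16, Q→Loc-2 4·7=28, R→Loc-2 14·10=140, S→Loc-3 4·10=40.
Loads: Loc-2 carries 21/28, Loc-3 carries 10/12. Service 224; fixed 157; total 381.
Next best feasible plan costs 411.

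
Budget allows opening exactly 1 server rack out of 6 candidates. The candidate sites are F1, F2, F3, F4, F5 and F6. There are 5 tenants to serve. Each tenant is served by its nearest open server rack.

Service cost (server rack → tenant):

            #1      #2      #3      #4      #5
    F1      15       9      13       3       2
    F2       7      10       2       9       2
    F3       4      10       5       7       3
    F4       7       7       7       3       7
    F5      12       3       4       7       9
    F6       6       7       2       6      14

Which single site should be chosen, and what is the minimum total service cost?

Choose F3 only; total service cost 29.

With exactly 1 open, each tenant uses its cheapest among the chosen.
{F3}: #1→F3 4, #2→F3 10, #3→F3 5, #4→F3 7, #5→F3 3. Service cost 29.
{F2}: service cost 30
{F4}: service cost 31
Among all 6 size-1 choices, {F3} is lowest.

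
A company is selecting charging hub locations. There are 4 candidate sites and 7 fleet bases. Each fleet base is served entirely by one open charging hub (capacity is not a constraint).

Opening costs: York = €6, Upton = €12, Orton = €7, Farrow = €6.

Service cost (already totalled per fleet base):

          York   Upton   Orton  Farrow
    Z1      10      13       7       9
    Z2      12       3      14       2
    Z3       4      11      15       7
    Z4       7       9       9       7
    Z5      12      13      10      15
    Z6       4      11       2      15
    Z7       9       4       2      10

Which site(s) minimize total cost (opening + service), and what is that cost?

Open Orton and Farrow; minimum total cost 50.

For any fixed open set, each fleet base goes to its cheapest open site; total = fixed + service.
{Orton, Farrow}: Z1→Orton 7, Z2→Farrow 2, Z3→Farrow 7, Z4→Farrow 7, Z5→Orton 10, Z6→Orton 2, Z7→Orton 2. Service 37; fixed 13; total 50.
{York, Orton, Farrow}: service 34 + fixed 19 = 53
{York, Orton}: service 44 + fixed 13 = 57
{York, Upton, Orton, Farrow}: service 34 + fixed 31 = 65
No other subset beats 50.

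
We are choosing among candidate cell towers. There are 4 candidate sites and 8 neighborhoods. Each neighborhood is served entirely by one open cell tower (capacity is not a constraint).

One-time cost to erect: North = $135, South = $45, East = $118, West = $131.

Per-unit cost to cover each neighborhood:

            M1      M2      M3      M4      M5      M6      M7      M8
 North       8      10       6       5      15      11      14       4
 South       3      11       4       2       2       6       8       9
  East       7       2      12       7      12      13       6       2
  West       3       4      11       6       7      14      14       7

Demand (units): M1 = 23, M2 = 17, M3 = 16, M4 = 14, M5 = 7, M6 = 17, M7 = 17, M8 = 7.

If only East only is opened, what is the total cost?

Total cost: 1024

Each neighborhood is assigned to its cheapest site among the open ones.
{East}: M1→East 7·23=161, M2→East 2·17=34, M3→East 12·16=192, M4→East 7·14=98, M5→East 12·7=84, M6→East 13·17=221, M7→East 6·17=102, M8→East 2·7=14. Service 906; fixed 118; total 1024.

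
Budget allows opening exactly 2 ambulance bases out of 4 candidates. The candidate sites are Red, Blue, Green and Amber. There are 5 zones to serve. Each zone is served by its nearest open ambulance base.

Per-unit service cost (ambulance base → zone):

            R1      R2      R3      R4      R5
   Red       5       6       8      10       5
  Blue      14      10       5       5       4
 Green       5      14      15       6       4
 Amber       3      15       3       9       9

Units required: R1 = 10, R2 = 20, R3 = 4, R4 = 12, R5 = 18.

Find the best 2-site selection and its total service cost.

With exactly 2 open, each zone uses its cheapest among the chosen.
{Red, Blue}: R1→Red 5·10=50, R2→Red 6·20=120, R3→Blue 5·4=20, R4→Blue 5·12=60, R5→Blue 4·18=72. Service cost 322.
{Red, Green}: service cost 346
{Red, Amber}: service cost 360
Among all 6 size-2 choices, {Red, Blue} is lowest.

Choose Red and Blue; total service cost 322.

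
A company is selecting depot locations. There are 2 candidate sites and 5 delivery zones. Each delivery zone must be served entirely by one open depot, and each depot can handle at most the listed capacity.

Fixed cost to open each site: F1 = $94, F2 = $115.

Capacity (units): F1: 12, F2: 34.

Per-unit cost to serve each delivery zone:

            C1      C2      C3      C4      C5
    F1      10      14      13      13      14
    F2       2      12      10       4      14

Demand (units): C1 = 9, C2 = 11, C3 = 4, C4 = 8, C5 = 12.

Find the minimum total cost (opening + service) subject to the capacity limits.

Minimum total cost: 599

Open {F1, F2}: C1→F2 2·9=18, C2→F2 12·11=132, C3→F2 10·4=40, C4→F2 4·8=32, C5→F1 14·12=168.
Loads: F1 carries 12/12, F2 carries 32/34. Service 390; fixed 209; total 599.
Next best feasible plan costs 621.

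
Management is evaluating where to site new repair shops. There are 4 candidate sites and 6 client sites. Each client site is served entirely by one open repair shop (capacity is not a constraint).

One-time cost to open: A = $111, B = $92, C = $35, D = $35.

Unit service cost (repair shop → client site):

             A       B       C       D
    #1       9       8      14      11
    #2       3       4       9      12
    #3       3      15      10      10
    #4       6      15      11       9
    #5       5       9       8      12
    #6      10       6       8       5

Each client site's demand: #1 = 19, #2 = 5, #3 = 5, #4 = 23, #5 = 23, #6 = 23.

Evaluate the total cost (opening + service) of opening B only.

Total cost: 1029

Each client site is assigned to its cheapest site among the open ones.
{B}: #1→B 8·19=152, #2→B 4·5=20, #3→B 15·5=75, #4→B 15·23=345, #5→B 9·23=207, #6→B 6·23=138. Service 937; fixed 92; total 1029.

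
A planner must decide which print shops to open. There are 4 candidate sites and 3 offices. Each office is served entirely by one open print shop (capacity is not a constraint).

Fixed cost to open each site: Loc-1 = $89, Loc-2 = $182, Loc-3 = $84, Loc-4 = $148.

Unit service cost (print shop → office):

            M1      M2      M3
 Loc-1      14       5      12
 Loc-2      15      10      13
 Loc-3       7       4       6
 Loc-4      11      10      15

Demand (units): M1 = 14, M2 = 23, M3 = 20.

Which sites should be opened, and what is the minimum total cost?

Open Loc-3 only; minimum total cost 394.

For any fixed open set, each office goes to its cheapest open site; total = fixed + service.
{Loc-3}: M1→Loc-3 7·14=98, M2→Loc-3 4·23=92, M3→Loc-3 6·20=120. Service 310; fixed 84; total 394.
{Loc-1, Loc-3}: service 310 + fixed 173 = 483
{Loc-3, Loc-4}: M1→Loc-3 7·14=98, M2→Loc-3 4·23=92, M3→Loc-3 6·20=120. Service 310; fixed 232; total 542.
{Loc-1, Loc-2, Loc-3, Loc-4}: service 310 + fixed 503 = 813
No other subset beats 394.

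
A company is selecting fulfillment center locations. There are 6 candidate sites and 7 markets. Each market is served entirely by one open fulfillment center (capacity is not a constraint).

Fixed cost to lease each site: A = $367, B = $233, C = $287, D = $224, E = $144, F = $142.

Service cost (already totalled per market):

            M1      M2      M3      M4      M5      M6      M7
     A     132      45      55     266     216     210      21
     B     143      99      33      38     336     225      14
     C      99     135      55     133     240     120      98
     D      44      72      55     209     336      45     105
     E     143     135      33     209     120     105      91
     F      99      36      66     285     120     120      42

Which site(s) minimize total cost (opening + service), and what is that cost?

For any fixed open set, each market goes to its cheapest open site; total = fixed + service.
{B, F}: M1→F 99, M2→F 36, M3→B 33, M4→B 38, M5→F 120, M6→F 120, M7→B 14. Service 460; fixed 375; total 835.
{F}: M1→F 99, M2→F 36, M3→F 66, M4→F 285, M5→F 120, M6→F 120, M7→F 42. Service 768; fixed 142; total 910.
{D, F}: service 551 + fixed 366 = 917
{A, B, C, D, E, F}: service 330 + fixed 1397 = 1727
No other subset beats 835.

Open B and F; minimum total cost 835.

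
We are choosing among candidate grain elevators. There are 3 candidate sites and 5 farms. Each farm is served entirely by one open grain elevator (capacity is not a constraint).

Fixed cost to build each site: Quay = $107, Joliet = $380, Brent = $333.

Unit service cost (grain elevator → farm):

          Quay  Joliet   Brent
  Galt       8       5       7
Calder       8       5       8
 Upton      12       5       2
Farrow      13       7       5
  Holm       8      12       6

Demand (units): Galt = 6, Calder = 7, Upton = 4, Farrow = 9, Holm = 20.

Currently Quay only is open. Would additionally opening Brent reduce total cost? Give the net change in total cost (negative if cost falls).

Current service cost with {Quay}: 429.
Adding Brent: each farm re-picks its cheapest; new service cost 271, saving 158.
Extra fixed cost: 333. Net change = 333 − 158 = 175.
(Totals: 536 → 711.)

No — net change +175 (cost rises by 175).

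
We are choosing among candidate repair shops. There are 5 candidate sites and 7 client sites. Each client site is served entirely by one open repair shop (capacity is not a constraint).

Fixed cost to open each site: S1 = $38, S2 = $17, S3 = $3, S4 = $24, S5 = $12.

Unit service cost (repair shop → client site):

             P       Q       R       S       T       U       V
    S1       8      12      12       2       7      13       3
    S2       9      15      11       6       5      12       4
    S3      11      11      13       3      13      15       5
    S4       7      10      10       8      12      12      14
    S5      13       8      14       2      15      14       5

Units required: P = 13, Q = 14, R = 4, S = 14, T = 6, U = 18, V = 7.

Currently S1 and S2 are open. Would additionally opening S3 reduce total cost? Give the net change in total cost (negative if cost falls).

Yes — net change −11 (cost falls by 11).

Current service cost with {S1, S2}: 611.
Adding S3: each client site re-picks its cheapest; new service cost 597, saving 14.
Extra fixed cost: 3. Net change = 3 − 14 = -11.
(Totals: 666 → 655.)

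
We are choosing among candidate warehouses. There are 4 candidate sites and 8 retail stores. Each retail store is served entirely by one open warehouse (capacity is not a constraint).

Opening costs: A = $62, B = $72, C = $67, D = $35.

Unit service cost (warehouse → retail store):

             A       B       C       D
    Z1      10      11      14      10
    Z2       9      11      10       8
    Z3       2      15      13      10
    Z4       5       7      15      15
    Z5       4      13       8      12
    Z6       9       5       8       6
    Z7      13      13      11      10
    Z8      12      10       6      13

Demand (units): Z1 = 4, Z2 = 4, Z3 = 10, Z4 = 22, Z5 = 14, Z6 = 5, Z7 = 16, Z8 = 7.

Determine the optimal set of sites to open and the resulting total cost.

For any fixed open set, each retail store goes to its cheapest open site; total = fixed + service.
{A, D}: Z1→A 10·4=40, Z2→D 8·4=32, Z3→A 2·10=20, Z4→A 5·22=110, Z5→A 4·14=56, Z6→D 6·5=30, Z7→D 10·16=160, Z8→A 12·7=84. Service 532; fixed 97; total 629.
{A, C}: Z1→A 10·4=40, Z2→A 9·4=36, Z3→A 2·10=20, Z4→A 5·22=110, Z5→A 4·14=56, Z6→C 8·5=40, Z7→C 11·16=176, Z8→C 6·7=42. Service 520; fixed 129; total 649.
{A, C, D}: service 490 + fixed 164 = 654
{A, B, C, D}: service 485 + fixed 236 = 721
No other subset beats 629.

Open A and D; minimum total cost 629.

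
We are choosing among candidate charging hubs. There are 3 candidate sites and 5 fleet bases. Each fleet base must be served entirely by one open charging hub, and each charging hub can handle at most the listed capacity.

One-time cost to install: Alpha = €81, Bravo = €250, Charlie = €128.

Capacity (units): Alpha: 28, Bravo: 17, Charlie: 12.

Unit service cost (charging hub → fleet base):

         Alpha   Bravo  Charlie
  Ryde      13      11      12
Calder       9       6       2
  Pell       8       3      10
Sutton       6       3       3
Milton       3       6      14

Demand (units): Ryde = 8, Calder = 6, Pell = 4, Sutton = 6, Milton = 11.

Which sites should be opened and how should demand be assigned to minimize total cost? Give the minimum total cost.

Minimum total cost: 408

Open {Alpha, Charlie}: Ryde→Alpha 13·8=104, Calder→Charlie 2·6=12, Pell→Alpha 8·4=32, Sutton→Charlie 3·6=18, Milton→Alpha 3·11=33.
Loads: Alpha carries 23/28, Charlie carries 12/12. Service 199; fixed 209; total 408.
Next best feasible plan costs 434.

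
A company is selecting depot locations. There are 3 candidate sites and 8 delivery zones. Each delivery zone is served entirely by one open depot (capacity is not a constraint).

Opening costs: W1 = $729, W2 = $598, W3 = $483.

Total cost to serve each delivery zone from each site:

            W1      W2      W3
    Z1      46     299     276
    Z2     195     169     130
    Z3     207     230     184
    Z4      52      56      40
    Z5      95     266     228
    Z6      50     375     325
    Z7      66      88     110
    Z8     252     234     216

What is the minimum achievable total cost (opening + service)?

Minimum total cost: 1692

For any fixed open set, each delivery zone goes to its cheapest open site; total = fixed + service.
{W1}: Z1→W1 46, Z2→W1 195, Z3→W1 207, Z4→W1 52, Z5→W1 95, Z6→W1 50, Z7→W1 66, Z8→W1 252. Service 963; fixed 729; total 1692.
{W3}: Z1→W3 276, Z2→W3 130, Z3→W3 184, Z4→W3 40, Z5→W3 228, Z6→W3 325, Z7→W3 110, Z8→W3 216. Service 1509; fixed 483; total 1992.
{W1, W3}: service 827 + fixed 1212 = 2039
{W1, W2, W3}: service 827 + fixed 1810 = 2637
No other subset beats 1692.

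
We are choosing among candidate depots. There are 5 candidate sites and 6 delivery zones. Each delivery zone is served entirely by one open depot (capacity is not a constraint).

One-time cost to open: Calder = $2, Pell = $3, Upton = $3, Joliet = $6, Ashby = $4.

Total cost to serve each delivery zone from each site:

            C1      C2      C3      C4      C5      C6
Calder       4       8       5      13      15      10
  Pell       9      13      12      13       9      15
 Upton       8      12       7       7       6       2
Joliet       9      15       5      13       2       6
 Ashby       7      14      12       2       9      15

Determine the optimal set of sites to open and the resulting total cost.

For any fixed open set, each delivery zone goes to its cheapest open site; total = fixed + service.
{Calder, Upton, Ashby}: C1→Calder 4, C2→Calder 8, C3→Calder 5, C4→Ashby 2, C5→Upton 6, C6→Upton 2. Service 27; fixed 9; total 36.
{Calder, Upton}: C1→Calder 4, C2→Calder 8, C3→Calder 5, C4→Upton 7, C5→Upton 6, C6→Upton 2. Service 32; fixed 5; total 37.
{Calder, Upton, Joliet, Ashby}: service 23 + fixed 15 = 38
{Calder, Pell, Upton, Joliet, Ashby}: service 23 + fixed 18 = 41
No other subset beats 36.

Open Calder, Upton and Ashby; minimum total cost 36.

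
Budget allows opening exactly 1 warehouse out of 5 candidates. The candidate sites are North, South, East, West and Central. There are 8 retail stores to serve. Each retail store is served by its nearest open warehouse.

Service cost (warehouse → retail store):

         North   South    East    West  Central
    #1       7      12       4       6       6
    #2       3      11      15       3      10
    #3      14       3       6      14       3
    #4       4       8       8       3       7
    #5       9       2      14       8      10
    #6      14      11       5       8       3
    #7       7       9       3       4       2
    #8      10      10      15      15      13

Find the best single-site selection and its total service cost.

Choose Central only; total service cost 54.

With exactly 1 open, each retail store uses its cheapest among the chosen.
{Central}: #1→Central 6, #2→Central 10, #3→Central 3, #4→Central 7, #5→Central 10, #6→Central 3, #7→Central 2, #8→Central 13. Service cost 54.
{West}: service cost 61
{South}: service cost 66
Among all 5 size-1 choices, {Central} is lowest.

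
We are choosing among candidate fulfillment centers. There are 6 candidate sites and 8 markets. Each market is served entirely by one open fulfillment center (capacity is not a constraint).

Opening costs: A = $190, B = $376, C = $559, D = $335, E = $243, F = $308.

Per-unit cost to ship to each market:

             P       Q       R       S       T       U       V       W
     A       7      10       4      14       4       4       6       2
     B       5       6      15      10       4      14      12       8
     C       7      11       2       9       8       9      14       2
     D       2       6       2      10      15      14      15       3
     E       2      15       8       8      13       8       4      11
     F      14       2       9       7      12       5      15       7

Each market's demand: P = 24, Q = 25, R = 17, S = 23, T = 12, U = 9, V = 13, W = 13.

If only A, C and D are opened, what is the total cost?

Each market is assigned to its cheapest site among the open ones.
{A, C, D}: P→D 2·24=48, Q→D 6·25=150, R→C 2·17=34, S→C 9·23=207, T→A 4·12=48, U→A 4·9=36, V→A 6·13=78, W→A 2·13=26. Service 627; fixed 1084; total 1711.

Total cost: 1711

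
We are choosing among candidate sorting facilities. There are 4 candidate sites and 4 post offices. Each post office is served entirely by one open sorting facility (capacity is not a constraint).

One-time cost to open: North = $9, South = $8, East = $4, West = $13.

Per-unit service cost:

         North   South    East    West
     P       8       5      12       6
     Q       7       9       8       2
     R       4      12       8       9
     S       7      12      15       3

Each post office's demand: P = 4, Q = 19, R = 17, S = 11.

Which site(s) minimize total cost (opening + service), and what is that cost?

For any fixed open set, each post office goes to its cheapest open site; total = fixed + service.
{North, West}: P→West 6·4=24, Q→West 2·19=38, R→North 4·17=68, S→West 3·11=33. Service 163; fixed 22; total 185.
{North, South, West}: service 159 + fixed 30 = 189
{North, East, West}: service 163 + fixed 26 = 189
{North, South, East, West}: service 159 + fixed 34 = 193
No other subset beats 185.

Open North and West; minimum total cost 185.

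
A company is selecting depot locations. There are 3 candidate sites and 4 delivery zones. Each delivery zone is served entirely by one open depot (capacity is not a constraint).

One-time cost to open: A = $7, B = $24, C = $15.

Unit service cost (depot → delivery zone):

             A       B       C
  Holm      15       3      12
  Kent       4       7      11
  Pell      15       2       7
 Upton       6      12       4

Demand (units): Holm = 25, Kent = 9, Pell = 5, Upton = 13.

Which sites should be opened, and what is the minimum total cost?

For any fixed open set, each delivery zone goes to its cheapest open site; total = fixed + service.
{A, B, C}: Holm→B 3·25=75, Kent→A 4·9=36, Pell→B 2·5=10, Upton→C 4·13=52. Service 173; fixed 46; total 219.
{A, B}: service 199 + fixed 31 = 230
{B, C}: service 200 + fixed 39 = 239
{A}: service 564 + fixed 7 = 571
No other subset beats 219.

Open A, B and C; minimum total cost 219.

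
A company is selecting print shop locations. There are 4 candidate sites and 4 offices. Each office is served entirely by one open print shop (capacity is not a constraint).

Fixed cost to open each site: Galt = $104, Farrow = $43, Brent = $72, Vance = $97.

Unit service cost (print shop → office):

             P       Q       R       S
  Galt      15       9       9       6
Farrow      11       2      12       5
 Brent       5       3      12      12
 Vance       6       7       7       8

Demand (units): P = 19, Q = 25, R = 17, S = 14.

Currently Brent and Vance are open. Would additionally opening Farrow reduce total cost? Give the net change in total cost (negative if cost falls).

Current service cost with {Brent, Vance}: 401.
Adding Farrow: each office re-picks its cheapest; new service cost 334, saving 67.
Extra fixed cost: 43. Net change = 43 − 67 = -24.
(Totals: 570 → 546.)

Yes — net change −24 (cost falls by 24).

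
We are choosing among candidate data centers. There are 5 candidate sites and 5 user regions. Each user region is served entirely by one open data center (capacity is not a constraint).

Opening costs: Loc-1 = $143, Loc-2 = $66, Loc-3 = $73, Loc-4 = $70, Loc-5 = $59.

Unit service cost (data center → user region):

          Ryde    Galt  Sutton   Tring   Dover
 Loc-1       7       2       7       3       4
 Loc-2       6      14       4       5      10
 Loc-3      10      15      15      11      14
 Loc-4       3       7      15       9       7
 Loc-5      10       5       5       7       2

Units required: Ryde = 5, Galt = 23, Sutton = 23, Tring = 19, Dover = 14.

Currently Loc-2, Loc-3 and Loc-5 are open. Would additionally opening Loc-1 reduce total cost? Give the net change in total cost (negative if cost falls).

No — net change +36 (cost rises by 36).

Current service cost with {Loc-2, Loc-3, Loc-5}: 360.
Adding Loc-1: each user region re-picks its cheapest; new service cost 253, saving 107.
Extra fixed cost: 143. Net change = 143 − 107 = 36.
(Totals: 558 → 594.)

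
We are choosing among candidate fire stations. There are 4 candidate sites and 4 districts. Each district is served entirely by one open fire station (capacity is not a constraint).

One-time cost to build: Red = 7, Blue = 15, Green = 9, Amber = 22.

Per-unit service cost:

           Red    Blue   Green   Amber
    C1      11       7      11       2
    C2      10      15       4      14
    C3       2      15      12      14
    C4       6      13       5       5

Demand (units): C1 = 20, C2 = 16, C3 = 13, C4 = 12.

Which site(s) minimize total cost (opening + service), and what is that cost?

Open Red, Green and Amber; minimum total cost 228.

For any fixed open set, each district goes to its cheapest open site; total = fixed + service.
{Red, Green, Amber}: C1→Amber 2·20=40, C2→Green 4·16=64, C3→Red 2·13=26, C4→Green 5·12=60. Service 190; fixed 38; total 228.
{Red, Blue, Green, Amber}: service 190 + fixed 53 = 243
{Red, Amber}: service 286 + fixed 29 = 315
{Red}: service 478 + fixed 7 = 485
No other subset beats 228.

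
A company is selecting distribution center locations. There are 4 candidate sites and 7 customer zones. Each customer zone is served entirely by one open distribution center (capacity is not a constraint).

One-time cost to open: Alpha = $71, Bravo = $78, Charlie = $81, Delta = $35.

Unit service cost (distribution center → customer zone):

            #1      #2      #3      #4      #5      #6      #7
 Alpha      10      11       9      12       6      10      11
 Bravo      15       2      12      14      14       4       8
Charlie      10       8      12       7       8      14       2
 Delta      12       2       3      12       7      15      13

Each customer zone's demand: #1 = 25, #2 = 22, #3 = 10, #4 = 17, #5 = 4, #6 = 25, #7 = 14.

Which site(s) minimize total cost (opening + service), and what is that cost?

For any fixed open set, each customer zone goes to its cheapest open site; total = fixed + service.
{Bravo, Charlie, Delta}: #1→Charlie 10·25=250, #2→Bravo 2·22=44, #3→Delta 3·10=30, #4→Charlie 7·17=119, #5→Delta 7·4=28, #6→Bravo 4·25=100, #7→Charlie 2·14=28. Service 599; fixed 194; total 793.
{Bravo, Charlie}: #1→Charlie 10·25=250, #2→Bravo 2·22=44, #3→Bravo 12·10=120, #4→Charlie 7·17=119, #5→Charlie 8·4=32, #6→Bravo 4·25=100, #7→Charlie 2·14=28. Service 693; fixed 159; total 852.
{Alpha, Bravo, Charlie, Delta}: service 595 + fixed 265 = 860
{Delta}: service 1163 + fixed 35 = 1198
No other subset beats 793.

Open Bravo, Charlie and Delta; minimum total cost 793.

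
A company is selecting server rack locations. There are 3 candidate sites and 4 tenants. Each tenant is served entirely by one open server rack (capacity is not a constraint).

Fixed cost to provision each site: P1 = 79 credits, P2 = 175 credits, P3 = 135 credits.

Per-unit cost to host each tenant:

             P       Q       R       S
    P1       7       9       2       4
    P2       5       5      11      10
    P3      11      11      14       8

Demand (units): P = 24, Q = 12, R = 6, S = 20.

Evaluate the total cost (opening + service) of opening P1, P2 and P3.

Total cost: 661

Each tenant is assigned to its cheapest site among the open ones.
{P1, P2, P3}: P→P2 5·24=120, Q→P2 5·12=60, R→P1 2·6=12, S→P1 4·20=80. Service 272; fixed 389; total 661.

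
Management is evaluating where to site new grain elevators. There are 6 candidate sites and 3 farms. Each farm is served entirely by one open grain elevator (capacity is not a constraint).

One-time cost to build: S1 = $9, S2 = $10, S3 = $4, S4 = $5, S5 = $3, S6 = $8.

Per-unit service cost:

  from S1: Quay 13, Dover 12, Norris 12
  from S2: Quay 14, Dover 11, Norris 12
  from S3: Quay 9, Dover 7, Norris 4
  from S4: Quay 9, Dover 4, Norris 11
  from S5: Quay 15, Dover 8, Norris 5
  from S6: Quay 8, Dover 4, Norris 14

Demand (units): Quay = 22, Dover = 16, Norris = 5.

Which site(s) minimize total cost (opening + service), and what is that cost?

Open S3 and S6; minimum total cost 272.

For any fixed open set, each farm goes to its cheapest open site; total = fixed + service.
{S3, S6}: Quay→S6 8·22=176, Dover→S6 4·16=64, Norris→S3 4·5=20. Service 260; fixed 12; total 272.
{S3, S5, S6}: service 260 + fixed 15 = 275
{S5, S6}: Quay→S6 8·22=176, Dover→S6 4·16=64, Norris→S5 5·5=25. Service 265; fixed 11; total 276.
{S1, S2, S3, S4, S5, S6}: Quay→S6 8·22=176, Dover→S4 4·16=64, Norris→S3 4·5=20. Service 260; fixed 39; total 299.
No other subset beats 272.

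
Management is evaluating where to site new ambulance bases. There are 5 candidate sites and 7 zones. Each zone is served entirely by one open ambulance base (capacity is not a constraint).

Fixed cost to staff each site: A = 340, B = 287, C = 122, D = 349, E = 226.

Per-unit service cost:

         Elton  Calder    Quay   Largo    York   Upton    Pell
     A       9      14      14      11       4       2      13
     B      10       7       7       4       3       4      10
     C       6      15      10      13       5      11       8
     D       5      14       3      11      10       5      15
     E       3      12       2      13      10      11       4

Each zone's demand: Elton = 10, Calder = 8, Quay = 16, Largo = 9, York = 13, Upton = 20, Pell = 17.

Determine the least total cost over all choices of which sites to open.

For any fixed open set, each zone goes to its cheapest open site; total = fixed + service.
{B, E}: Elton→E 3·10=30, Calder→B 7·8=56, Quay→E 2·16=32, Largo→B 4·9=36, York→B 3·13=39, Upton→B 4·20=80, Pell→E 4·17=68. Service 341; fixed 513; total 854.
{B}: service 593 + fixed 287 = 880
{E}: service 693 + fixed 226 = 919
{A, B, C, D, E}: service 301 + fixed 1324 = 1625
No other subset beats 854.

Minimum total cost: 854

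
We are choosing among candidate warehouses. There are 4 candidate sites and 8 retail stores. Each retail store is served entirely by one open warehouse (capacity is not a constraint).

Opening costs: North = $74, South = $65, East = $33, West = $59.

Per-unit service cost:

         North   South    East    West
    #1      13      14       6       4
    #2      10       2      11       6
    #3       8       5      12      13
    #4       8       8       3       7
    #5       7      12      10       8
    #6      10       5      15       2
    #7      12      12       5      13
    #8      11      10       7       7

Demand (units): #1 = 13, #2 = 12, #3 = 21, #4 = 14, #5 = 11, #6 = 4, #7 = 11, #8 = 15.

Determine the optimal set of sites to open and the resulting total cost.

Open South, East and West; minimum total cost 636.

For any fixed open set, each retail store goes to its cheapest open site; total = fixed + service.
{South, East, West}: #1→West 4·13=52, #2→South 2·12=24, #3→South 5·21=105, #4→East 3·14=42, #5→West 8·11=88, #6→West 2·4=8, #7→East 5·11=55, #8→East 7·15=105. Service 479; fixed 157; total 636.
{South, East}: service 539 + fixed 98 = 637
{North, South, East}: #1→East 6·13=78, #2→South 2·12=24, #3→South 5·21=105, #4→East 3·14=42, #5→North 7·11=77, #6→South 5·4=20, #7→East 5·11=55, #8→East 7·15=105. Service 506; fixed 172; total 678.
{North, South, East, West}: #1→West 4·13=52, #2→South 2·12=24, #3→South 5·21=105, #4→East 3·14=42, #5→North 7·11=77, #6→West 2·4=8, #7→East 5·11=55, #8→East 7·15=105. Service 468; fixed 231; total 699.
(All 15 nonempty subsets were checked; South, East and West is lowest.)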